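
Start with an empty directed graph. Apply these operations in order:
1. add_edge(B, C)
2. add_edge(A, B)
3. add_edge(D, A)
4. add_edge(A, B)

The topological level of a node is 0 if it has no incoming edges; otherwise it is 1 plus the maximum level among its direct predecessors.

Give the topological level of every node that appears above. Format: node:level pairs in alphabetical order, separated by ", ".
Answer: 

Answer: A:1, B:2, C:3, D:0

Derivation:
Op 1: add_edge(B, C). Edges now: 1
Op 2: add_edge(A, B). Edges now: 2
Op 3: add_edge(D, A). Edges now: 3
Op 4: add_edge(A, B) (duplicate, no change). Edges now: 3
Compute levels (Kahn BFS):
  sources (in-degree 0): D
  process D: level=0
    D->A: in-degree(A)=0, level(A)=1, enqueue
  process A: level=1
    A->B: in-degree(B)=0, level(B)=2, enqueue
  process B: level=2
    B->C: in-degree(C)=0, level(C)=3, enqueue
  process C: level=3
All levels: A:1, B:2, C:3, D:0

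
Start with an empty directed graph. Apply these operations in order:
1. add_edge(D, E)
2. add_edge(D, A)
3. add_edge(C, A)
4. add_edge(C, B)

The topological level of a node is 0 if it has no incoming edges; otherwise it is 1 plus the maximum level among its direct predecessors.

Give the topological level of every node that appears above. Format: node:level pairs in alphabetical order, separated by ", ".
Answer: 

Op 1: add_edge(D, E). Edges now: 1
Op 2: add_edge(D, A). Edges now: 2
Op 3: add_edge(C, A). Edges now: 3
Op 4: add_edge(C, B). Edges now: 4
Compute levels (Kahn BFS):
  sources (in-degree 0): C, D
  process C: level=0
    C->A: in-degree(A)=1, level(A)>=1
    C->B: in-degree(B)=0, level(B)=1, enqueue
  process D: level=0
    D->A: in-degree(A)=0, level(A)=1, enqueue
    D->E: in-degree(E)=0, level(E)=1, enqueue
  process B: level=1
  process A: level=1
  process E: level=1
All levels: A:1, B:1, C:0, D:0, E:1

Answer: A:1, B:1, C:0, D:0, E:1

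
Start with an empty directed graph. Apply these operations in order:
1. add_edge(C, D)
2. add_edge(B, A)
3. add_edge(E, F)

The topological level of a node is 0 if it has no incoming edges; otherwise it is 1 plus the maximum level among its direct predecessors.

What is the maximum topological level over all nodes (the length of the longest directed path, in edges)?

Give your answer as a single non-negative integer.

Op 1: add_edge(C, D). Edges now: 1
Op 2: add_edge(B, A). Edges now: 2
Op 3: add_edge(E, F). Edges now: 3
Compute levels (Kahn BFS):
  sources (in-degree 0): B, C, E
  process B: level=0
    B->A: in-degree(A)=0, level(A)=1, enqueue
  process C: level=0
    C->D: in-degree(D)=0, level(D)=1, enqueue
  process E: level=0
    E->F: in-degree(F)=0, level(F)=1, enqueue
  process A: level=1
  process D: level=1
  process F: level=1
All levels: A:1, B:0, C:0, D:1, E:0, F:1
max level = 1

Answer: 1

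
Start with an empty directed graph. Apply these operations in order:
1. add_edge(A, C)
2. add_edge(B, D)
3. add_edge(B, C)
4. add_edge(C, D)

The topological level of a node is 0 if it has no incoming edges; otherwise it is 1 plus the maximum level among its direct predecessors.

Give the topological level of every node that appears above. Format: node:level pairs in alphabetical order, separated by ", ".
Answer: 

Answer: A:0, B:0, C:1, D:2

Derivation:
Op 1: add_edge(A, C). Edges now: 1
Op 2: add_edge(B, D). Edges now: 2
Op 3: add_edge(B, C). Edges now: 3
Op 4: add_edge(C, D). Edges now: 4
Compute levels (Kahn BFS):
  sources (in-degree 0): A, B
  process A: level=0
    A->C: in-degree(C)=1, level(C)>=1
  process B: level=0
    B->C: in-degree(C)=0, level(C)=1, enqueue
    B->D: in-degree(D)=1, level(D)>=1
  process C: level=1
    C->D: in-degree(D)=0, level(D)=2, enqueue
  process D: level=2
All levels: A:0, B:0, C:1, D:2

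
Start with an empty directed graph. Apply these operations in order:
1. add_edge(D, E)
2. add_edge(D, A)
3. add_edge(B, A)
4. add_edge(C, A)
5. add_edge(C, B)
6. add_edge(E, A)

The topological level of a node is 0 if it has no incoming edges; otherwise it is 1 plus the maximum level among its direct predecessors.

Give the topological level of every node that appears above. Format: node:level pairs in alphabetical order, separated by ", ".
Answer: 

Op 1: add_edge(D, E). Edges now: 1
Op 2: add_edge(D, A). Edges now: 2
Op 3: add_edge(B, A). Edges now: 3
Op 4: add_edge(C, A). Edges now: 4
Op 5: add_edge(C, B). Edges now: 5
Op 6: add_edge(E, A). Edges now: 6
Compute levels (Kahn BFS):
  sources (in-degree 0): C, D
  process C: level=0
    C->A: in-degree(A)=3, level(A)>=1
    C->B: in-degree(B)=0, level(B)=1, enqueue
  process D: level=0
    D->A: in-degree(A)=2, level(A)>=1
    D->E: in-degree(E)=0, level(E)=1, enqueue
  process B: level=1
    B->A: in-degree(A)=1, level(A)>=2
  process E: level=1
    E->A: in-degree(A)=0, level(A)=2, enqueue
  process A: level=2
All levels: A:2, B:1, C:0, D:0, E:1

Answer: A:2, B:1, C:0, D:0, E:1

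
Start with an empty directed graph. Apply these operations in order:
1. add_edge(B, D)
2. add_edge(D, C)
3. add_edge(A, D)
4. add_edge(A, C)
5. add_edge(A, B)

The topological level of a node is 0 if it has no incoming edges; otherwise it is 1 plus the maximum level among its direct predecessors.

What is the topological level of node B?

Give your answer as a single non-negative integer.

Op 1: add_edge(B, D). Edges now: 1
Op 2: add_edge(D, C). Edges now: 2
Op 3: add_edge(A, D). Edges now: 3
Op 4: add_edge(A, C). Edges now: 4
Op 5: add_edge(A, B). Edges now: 5
Compute levels (Kahn BFS):
  sources (in-degree 0): A
  process A: level=0
    A->B: in-degree(B)=0, level(B)=1, enqueue
    A->C: in-degree(C)=1, level(C)>=1
    A->D: in-degree(D)=1, level(D)>=1
  process B: level=1
    B->D: in-degree(D)=0, level(D)=2, enqueue
  process D: level=2
    D->C: in-degree(C)=0, level(C)=3, enqueue
  process C: level=3
All levels: A:0, B:1, C:3, D:2
level(B) = 1

Answer: 1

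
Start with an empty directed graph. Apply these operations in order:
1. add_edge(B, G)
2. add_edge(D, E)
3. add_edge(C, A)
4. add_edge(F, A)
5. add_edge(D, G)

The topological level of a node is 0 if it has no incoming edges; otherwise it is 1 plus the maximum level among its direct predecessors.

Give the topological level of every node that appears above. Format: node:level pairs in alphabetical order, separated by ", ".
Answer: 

Answer: A:1, B:0, C:0, D:0, E:1, F:0, G:1

Derivation:
Op 1: add_edge(B, G). Edges now: 1
Op 2: add_edge(D, E). Edges now: 2
Op 3: add_edge(C, A). Edges now: 3
Op 4: add_edge(F, A). Edges now: 4
Op 5: add_edge(D, G). Edges now: 5
Compute levels (Kahn BFS):
  sources (in-degree 0): B, C, D, F
  process B: level=0
    B->G: in-degree(G)=1, level(G)>=1
  process C: level=0
    C->A: in-degree(A)=1, level(A)>=1
  process D: level=0
    D->E: in-degree(E)=0, level(E)=1, enqueue
    D->G: in-degree(G)=0, level(G)=1, enqueue
  process F: level=0
    F->A: in-degree(A)=0, level(A)=1, enqueue
  process E: level=1
  process G: level=1
  process A: level=1
All levels: A:1, B:0, C:0, D:0, E:1, F:0, G:1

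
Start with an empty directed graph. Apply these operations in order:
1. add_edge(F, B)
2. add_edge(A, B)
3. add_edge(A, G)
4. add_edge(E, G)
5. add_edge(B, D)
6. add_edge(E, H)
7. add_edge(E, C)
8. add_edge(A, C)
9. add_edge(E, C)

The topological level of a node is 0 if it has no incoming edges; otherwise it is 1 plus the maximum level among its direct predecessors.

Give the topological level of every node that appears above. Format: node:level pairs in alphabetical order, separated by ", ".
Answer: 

Op 1: add_edge(F, B). Edges now: 1
Op 2: add_edge(A, B). Edges now: 2
Op 3: add_edge(A, G). Edges now: 3
Op 4: add_edge(E, G). Edges now: 4
Op 5: add_edge(B, D). Edges now: 5
Op 6: add_edge(E, H). Edges now: 6
Op 7: add_edge(E, C). Edges now: 7
Op 8: add_edge(A, C). Edges now: 8
Op 9: add_edge(E, C) (duplicate, no change). Edges now: 8
Compute levels (Kahn BFS):
  sources (in-degree 0): A, E, F
  process A: level=0
    A->B: in-degree(B)=1, level(B)>=1
    A->C: in-degree(C)=1, level(C)>=1
    A->G: in-degree(G)=1, level(G)>=1
  process E: level=0
    E->C: in-degree(C)=0, level(C)=1, enqueue
    E->G: in-degree(G)=0, level(G)=1, enqueue
    E->H: in-degree(H)=0, level(H)=1, enqueue
  process F: level=0
    F->B: in-degree(B)=0, level(B)=1, enqueue
  process C: level=1
  process G: level=1
  process H: level=1
  process B: level=1
    B->D: in-degree(D)=0, level(D)=2, enqueue
  process D: level=2
All levels: A:0, B:1, C:1, D:2, E:0, F:0, G:1, H:1

Answer: A:0, B:1, C:1, D:2, E:0, F:0, G:1, H:1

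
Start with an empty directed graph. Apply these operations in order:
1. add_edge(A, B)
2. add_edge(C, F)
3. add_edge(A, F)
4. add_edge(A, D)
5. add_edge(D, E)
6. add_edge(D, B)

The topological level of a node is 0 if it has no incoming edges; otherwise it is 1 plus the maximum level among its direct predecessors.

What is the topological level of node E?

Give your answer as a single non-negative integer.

Op 1: add_edge(A, B). Edges now: 1
Op 2: add_edge(C, F). Edges now: 2
Op 3: add_edge(A, F). Edges now: 3
Op 4: add_edge(A, D). Edges now: 4
Op 5: add_edge(D, E). Edges now: 5
Op 6: add_edge(D, B). Edges now: 6
Compute levels (Kahn BFS):
  sources (in-degree 0): A, C
  process A: level=0
    A->B: in-degree(B)=1, level(B)>=1
    A->D: in-degree(D)=0, level(D)=1, enqueue
    A->F: in-degree(F)=1, level(F)>=1
  process C: level=0
    C->F: in-degree(F)=0, level(F)=1, enqueue
  process D: level=1
    D->B: in-degree(B)=0, level(B)=2, enqueue
    D->E: in-degree(E)=0, level(E)=2, enqueue
  process F: level=1
  process B: level=2
  process E: level=2
All levels: A:0, B:2, C:0, D:1, E:2, F:1
level(E) = 2

Answer: 2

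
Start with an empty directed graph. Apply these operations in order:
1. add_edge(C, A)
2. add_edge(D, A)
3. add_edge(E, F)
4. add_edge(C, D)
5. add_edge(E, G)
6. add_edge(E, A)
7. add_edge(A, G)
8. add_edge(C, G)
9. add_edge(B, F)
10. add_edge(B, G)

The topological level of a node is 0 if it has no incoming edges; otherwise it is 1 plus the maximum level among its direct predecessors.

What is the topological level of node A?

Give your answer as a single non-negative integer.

Op 1: add_edge(C, A). Edges now: 1
Op 2: add_edge(D, A). Edges now: 2
Op 3: add_edge(E, F). Edges now: 3
Op 4: add_edge(C, D). Edges now: 4
Op 5: add_edge(E, G). Edges now: 5
Op 6: add_edge(E, A). Edges now: 6
Op 7: add_edge(A, G). Edges now: 7
Op 8: add_edge(C, G). Edges now: 8
Op 9: add_edge(B, F). Edges now: 9
Op 10: add_edge(B, G). Edges now: 10
Compute levels (Kahn BFS):
  sources (in-degree 0): B, C, E
  process B: level=0
    B->F: in-degree(F)=1, level(F)>=1
    B->G: in-degree(G)=3, level(G)>=1
  process C: level=0
    C->A: in-degree(A)=2, level(A)>=1
    C->D: in-degree(D)=0, level(D)=1, enqueue
    C->G: in-degree(G)=2, level(G)>=1
  process E: level=0
    E->A: in-degree(A)=1, level(A)>=1
    E->F: in-degree(F)=0, level(F)=1, enqueue
    E->G: in-degree(G)=1, level(G)>=1
  process D: level=1
    D->A: in-degree(A)=0, level(A)=2, enqueue
  process F: level=1
  process A: level=2
    A->G: in-degree(G)=0, level(G)=3, enqueue
  process G: level=3
All levels: A:2, B:0, C:0, D:1, E:0, F:1, G:3
level(A) = 2

Answer: 2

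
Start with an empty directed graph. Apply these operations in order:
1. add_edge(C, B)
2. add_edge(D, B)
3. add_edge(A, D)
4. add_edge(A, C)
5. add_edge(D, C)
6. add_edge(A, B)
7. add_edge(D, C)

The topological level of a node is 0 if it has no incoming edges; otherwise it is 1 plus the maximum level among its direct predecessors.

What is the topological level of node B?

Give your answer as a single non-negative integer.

Op 1: add_edge(C, B). Edges now: 1
Op 2: add_edge(D, B). Edges now: 2
Op 3: add_edge(A, D). Edges now: 3
Op 4: add_edge(A, C). Edges now: 4
Op 5: add_edge(D, C). Edges now: 5
Op 6: add_edge(A, B). Edges now: 6
Op 7: add_edge(D, C) (duplicate, no change). Edges now: 6
Compute levels (Kahn BFS):
  sources (in-degree 0): A
  process A: level=0
    A->B: in-degree(B)=2, level(B)>=1
    A->C: in-degree(C)=1, level(C)>=1
    A->D: in-degree(D)=0, level(D)=1, enqueue
  process D: level=1
    D->B: in-degree(B)=1, level(B)>=2
    D->C: in-degree(C)=0, level(C)=2, enqueue
  process C: level=2
    C->B: in-degree(B)=0, level(B)=3, enqueue
  process B: level=3
All levels: A:0, B:3, C:2, D:1
level(B) = 3

Answer: 3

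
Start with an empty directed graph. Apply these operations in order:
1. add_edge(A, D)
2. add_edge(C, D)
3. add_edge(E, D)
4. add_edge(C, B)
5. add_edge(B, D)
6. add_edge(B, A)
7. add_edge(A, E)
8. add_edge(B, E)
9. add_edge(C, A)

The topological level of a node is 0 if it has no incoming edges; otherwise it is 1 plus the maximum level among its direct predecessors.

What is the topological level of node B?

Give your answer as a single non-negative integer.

Answer: 1

Derivation:
Op 1: add_edge(A, D). Edges now: 1
Op 2: add_edge(C, D). Edges now: 2
Op 3: add_edge(E, D). Edges now: 3
Op 4: add_edge(C, B). Edges now: 4
Op 5: add_edge(B, D). Edges now: 5
Op 6: add_edge(B, A). Edges now: 6
Op 7: add_edge(A, E). Edges now: 7
Op 8: add_edge(B, E). Edges now: 8
Op 9: add_edge(C, A). Edges now: 9
Compute levels (Kahn BFS):
  sources (in-degree 0): C
  process C: level=0
    C->A: in-degree(A)=1, level(A)>=1
    C->B: in-degree(B)=0, level(B)=1, enqueue
    C->D: in-degree(D)=3, level(D)>=1
  process B: level=1
    B->A: in-degree(A)=0, level(A)=2, enqueue
    B->D: in-degree(D)=2, level(D)>=2
    B->E: in-degree(E)=1, level(E)>=2
  process A: level=2
    A->D: in-degree(D)=1, level(D)>=3
    A->E: in-degree(E)=0, level(E)=3, enqueue
  process E: level=3
    E->D: in-degree(D)=0, level(D)=4, enqueue
  process D: level=4
All levels: A:2, B:1, C:0, D:4, E:3
level(B) = 1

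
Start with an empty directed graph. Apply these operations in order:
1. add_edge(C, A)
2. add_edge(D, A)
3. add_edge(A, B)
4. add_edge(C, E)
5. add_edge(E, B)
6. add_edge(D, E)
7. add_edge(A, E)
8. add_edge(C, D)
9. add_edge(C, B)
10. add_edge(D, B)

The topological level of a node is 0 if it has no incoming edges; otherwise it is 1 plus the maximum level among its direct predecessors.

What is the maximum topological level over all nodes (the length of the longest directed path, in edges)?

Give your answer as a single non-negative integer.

Answer: 4

Derivation:
Op 1: add_edge(C, A). Edges now: 1
Op 2: add_edge(D, A). Edges now: 2
Op 3: add_edge(A, B). Edges now: 3
Op 4: add_edge(C, E). Edges now: 4
Op 5: add_edge(E, B). Edges now: 5
Op 6: add_edge(D, E). Edges now: 6
Op 7: add_edge(A, E). Edges now: 7
Op 8: add_edge(C, D). Edges now: 8
Op 9: add_edge(C, B). Edges now: 9
Op 10: add_edge(D, B). Edges now: 10
Compute levels (Kahn BFS):
  sources (in-degree 0): C
  process C: level=0
    C->A: in-degree(A)=1, level(A)>=1
    C->B: in-degree(B)=3, level(B)>=1
    C->D: in-degree(D)=0, level(D)=1, enqueue
    C->E: in-degree(E)=2, level(E)>=1
  process D: level=1
    D->A: in-degree(A)=0, level(A)=2, enqueue
    D->B: in-degree(B)=2, level(B)>=2
    D->E: in-degree(E)=1, level(E)>=2
  process A: level=2
    A->B: in-degree(B)=1, level(B)>=3
    A->E: in-degree(E)=0, level(E)=3, enqueue
  process E: level=3
    E->B: in-degree(B)=0, level(B)=4, enqueue
  process B: level=4
All levels: A:2, B:4, C:0, D:1, E:3
max level = 4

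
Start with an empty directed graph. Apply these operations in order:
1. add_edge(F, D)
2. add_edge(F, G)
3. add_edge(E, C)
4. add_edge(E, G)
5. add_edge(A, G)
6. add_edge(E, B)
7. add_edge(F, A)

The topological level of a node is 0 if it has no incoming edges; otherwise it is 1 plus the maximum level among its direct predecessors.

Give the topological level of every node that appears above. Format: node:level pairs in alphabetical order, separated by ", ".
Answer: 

Answer: A:1, B:1, C:1, D:1, E:0, F:0, G:2

Derivation:
Op 1: add_edge(F, D). Edges now: 1
Op 2: add_edge(F, G). Edges now: 2
Op 3: add_edge(E, C). Edges now: 3
Op 4: add_edge(E, G). Edges now: 4
Op 5: add_edge(A, G). Edges now: 5
Op 6: add_edge(E, B). Edges now: 6
Op 7: add_edge(F, A). Edges now: 7
Compute levels (Kahn BFS):
  sources (in-degree 0): E, F
  process E: level=0
    E->B: in-degree(B)=0, level(B)=1, enqueue
    E->C: in-degree(C)=0, level(C)=1, enqueue
    E->G: in-degree(G)=2, level(G)>=1
  process F: level=0
    F->A: in-degree(A)=0, level(A)=1, enqueue
    F->D: in-degree(D)=0, level(D)=1, enqueue
    F->G: in-degree(G)=1, level(G)>=1
  process B: level=1
  process C: level=1
  process A: level=1
    A->G: in-degree(G)=0, level(G)=2, enqueue
  process D: level=1
  process G: level=2
All levels: A:1, B:1, C:1, D:1, E:0, F:0, G:2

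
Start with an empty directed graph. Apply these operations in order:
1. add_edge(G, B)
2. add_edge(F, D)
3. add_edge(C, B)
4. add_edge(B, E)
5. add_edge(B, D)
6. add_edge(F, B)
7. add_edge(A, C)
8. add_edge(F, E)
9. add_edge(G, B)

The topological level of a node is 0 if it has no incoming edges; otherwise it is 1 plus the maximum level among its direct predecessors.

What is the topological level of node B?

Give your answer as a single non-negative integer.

Answer: 2

Derivation:
Op 1: add_edge(G, B). Edges now: 1
Op 2: add_edge(F, D). Edges now: 2
Op 3: add_edge(C, B). Edges now: 3
Op 4: add_edge(B, E). Edges now: 4
Op 5: add_edge(B, D). Edges now: 5
Op 6: add_edge(F, B). Edges now: 6
Op 7: add_edge(A, C). Edges now: 7
Op 8: add_edge(F, E). Edges now: 8
Op 9: add_edge(G, B) (duplicate, no change). Edges now: 8
Compute levels (Kahn BFS):
  sources (in-degree 0): A, F, G
  process A: level=0
    A->C: in-degree(C)=0, level(C)=1, enqueue
  process F: level=0
    F->B: in-degree(B)=2, level(B)>=1
    F->D: in-degree(D)=1, level(D)>=1
    F->E: in-degree(E)=1, level(E)>=1
  process G: level=0
    G->B: in-degree(B)=1, level(B)>=1
  process C: level=1
    C->B: in-degree(B)=0, level(B)=2, enqueue
  process B: level=2
    B->D: in-degree(D)=0, level(D)=3, enqueue
    B->E: in-degree(E)=0, level(E)=3, enqueue
  process D: level=3
  process E: level=3
All levels: A:0, B:2, C:1, D:3, E:3, F:0, G:0
level(B) = 2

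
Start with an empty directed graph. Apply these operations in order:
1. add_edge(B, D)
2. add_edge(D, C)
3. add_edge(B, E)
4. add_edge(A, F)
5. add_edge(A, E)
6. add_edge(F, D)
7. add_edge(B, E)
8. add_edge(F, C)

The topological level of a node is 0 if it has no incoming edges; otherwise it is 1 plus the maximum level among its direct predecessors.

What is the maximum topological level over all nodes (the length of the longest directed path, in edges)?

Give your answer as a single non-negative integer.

Op 1: add_edge(B, D). Edges now: 1
Op 2: add_edge(D, C). Edges now: 2
Op 3: add_edge(B, E). Edges now: 3
Op 4: add_edge(A, F). Edges now: 4
Op 5: add_edge(A, E). Edges now: 5
Op 6: add_edge(F, D). Edges now: 6
Op 7: add_edge(B, E) (duplicate, no change). Edges now: 6
Op 8: add_edge(F, C). Edges now: 7
Compute levels (Kahn BFS):
  sources (in-degree 0): A, B
  process A: level=0
    A->E: in-degree(E)=1, level(E)>=1
    A->F: in-degree(F)=0, level(F)=1, enqueue
  process B: level=0
    B->D: in-degree(D)=1, level(D)>=1
    B->E: in-degree(E)=0, level(E)=1, enqueue
  process F: level=1
    F->C: in-degree(C)=1, level(C)>=2
    F->D: in-degree(D)=0, level(D)=2, enqueue
  process E: level=1
  process D: level=2
    D->C: in-degree(C)=0, level(C)=3, enqueue
  process C: level=3
All levels: A:0, B:0, C:3, D:2, E:1, F:1
max level = 3

Answer: 3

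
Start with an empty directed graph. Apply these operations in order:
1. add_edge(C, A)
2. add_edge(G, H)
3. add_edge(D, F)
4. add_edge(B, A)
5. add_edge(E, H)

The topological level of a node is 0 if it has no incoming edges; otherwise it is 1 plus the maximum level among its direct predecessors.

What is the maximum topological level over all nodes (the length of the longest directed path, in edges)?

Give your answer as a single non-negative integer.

Op 1: add_edge(C, A). Edges now: 1
Op 2: add_edge(G, H). Edges now: 2
Op 3: add_edge(D, F). Edges now: 3
Op 4: add_edge(B, A). Edges now: 4
Op 5: add_edge(E, H). Edges now: 5
Compute levels (Kahn BFS):
  sources (in-degree 0): B, C, D, E, G
  process B: level=0
    B->A: in-degree(A)=1, level(A)>=1
  process C: level=0
    C->A: in-degree(A)=0, level(A)=1, enqueue
  process D: level=0
    D->F: in-degree(F)=0, level(F)=1, enqueue
  process E: level=0
    E->H: in-degree(H)=1, level(H)>=1
  process G: level=0
    G->H: in-degree(H)=0, level(H)=1, enqueue
  process A: level=1
  process F: level=1
  process H: level=1
All levels: A:1, B:0, C:0, D:0, E:0, F:1, G:0, H:1
max level = 1

Answer: 1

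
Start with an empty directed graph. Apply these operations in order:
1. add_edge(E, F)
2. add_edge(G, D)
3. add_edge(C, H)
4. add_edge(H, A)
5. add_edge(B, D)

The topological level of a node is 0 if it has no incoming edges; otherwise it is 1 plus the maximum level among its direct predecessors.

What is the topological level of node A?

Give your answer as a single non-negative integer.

Answer: 2

Derivation:
Op 1: add_edge(E, F). Edges now: 1
Op 2: add_edge(G, D). Edges now: 2
Op 3: add_edge(C, H). Edges now: 3
Op 4: add_edge(H, A). Edges now: 4
Op 5: add_edge(B, D). Edges now: 5
Compute levels (Kahn BFS):
  sources (in-degree 0): B, C, E, G
  process B: level=0
    B->D: in-degree(D)=1, level(D)>=1
  process C: level=0
    C->H: in-degree(H)=0, level(H)=1, enqueue
  process E: level=0
    E->F: in-degree(F)=0, level(F)=1, enqueue
  process G: level=0
    G->D: in-degree(D)=0, level(D)=1, enqueue
  process H: level=1
    H->A: in-degree(A)=0, level(A)=2, enqueue
  process F: level=1
  process D: level=1
  process A: level=2
All levels: A:2, B:0, C:0, D:1, E:0, F:1, G:0, H:1
level(A) = 2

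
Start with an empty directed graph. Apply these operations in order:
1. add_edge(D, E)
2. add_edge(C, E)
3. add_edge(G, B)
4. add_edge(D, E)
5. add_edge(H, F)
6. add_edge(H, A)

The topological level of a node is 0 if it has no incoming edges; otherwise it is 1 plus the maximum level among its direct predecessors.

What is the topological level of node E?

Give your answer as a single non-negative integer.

Answer: 1

Derivation:
Op 1: add_edge(D, E). Edges now: 1
Op 2: add_edge(C, E). Edges now: 2
Op 3: add_edge(G, B). Edges now: 3
Op 4: add_edge(D, E) (duplicate, no change). Edges now: 3
Op 5: add_edge(H, F). Edges now: 4
Op 6: add_edge(H, A). Edges now: 5
Compute levels (Kahn BFS):
  sources (in-degree 0): C, D, G, H
  process C: level=0
    C->E: in-degree(E)=1, level(E)>=1
  process D: level=0
    D->E: in-degree(E)=0, level(E)=1, enqueue
  process G: level=0
    G->B: in-degree(B)=0, level(B)=1, enqueue
  process H: level=0
    H->A: in-degree(A)=0, level(A)=1, enqueue
    H->F: in-degree(F)=0, level(F)=1, enqueue
  process E: level=1
  process B: level=1
  process A: level=1
  process F: level=1
All levels: A:1, B:1, C:0, D:0, E:1, F:1, G:0, H:0
level(E) = 1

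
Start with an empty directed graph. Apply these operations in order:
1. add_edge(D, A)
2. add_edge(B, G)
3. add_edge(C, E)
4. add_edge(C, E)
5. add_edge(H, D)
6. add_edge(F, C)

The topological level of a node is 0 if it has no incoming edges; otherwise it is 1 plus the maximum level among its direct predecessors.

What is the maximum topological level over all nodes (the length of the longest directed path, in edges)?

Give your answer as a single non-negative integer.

Op 1: add_edge(D, A). Edges now: 1
Op 2: add_edge(B, G). Edges now: 2
Op 3: add_edge(C, E). Edges now: 3
Op 4: add_edge(C, E) (duplicate, no change). Edges now: 3
Op 5: add_edge(H, D). Edges now: 4
Op 6: add_edge(F, C). Edges now: 5
Compute levels (Kahn BFS):
  sources (in-degree 0): B, F, H
  process B: level=0
    B->G: in-degree(G)=0, level(G)=1, enqueue
  process F: level=0
    F->C: in-degree(C)=0, level(C)=1, enqueue
  process H: level=0
    H->D: in-degree(D)=0, level(D)=1, enqueue
  process G: level=1
  process C: level=1
    C->E: in-degree(E)=0, level(E)=2, enqueue
  process D: level=1
    D->A: in-degree(A)=0, level(A)=2, enqueue
  process E: level=2
  process A: level=2
All levels: A:2, B:0, C:1, D:1, E:2, F:0, G:1, H:0
max level = 2

Answer: 2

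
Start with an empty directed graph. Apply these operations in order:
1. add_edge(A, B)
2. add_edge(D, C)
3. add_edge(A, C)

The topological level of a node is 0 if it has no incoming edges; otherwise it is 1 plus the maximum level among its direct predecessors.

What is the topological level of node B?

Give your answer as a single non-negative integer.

Answer: 1

Derivation:
Op 1: add_edge(A, B). Edges now: 1
Op 2: add_edge(D, C). Edges now: 2
Op 3: add_edge(A, C). Edges now: 3
Compute levels (Kahn BFS):
  sources (in-degree 0): A, D
  process A: level=0
    A->B: in-degree(B)=0, level(B)=1, enqueue
    A->C: in-degree(C)=1, level(C)>=1
  process D: level=0
    D->C: in-degree(C)=0, level(C)=1, enqueue
  process B: level=1
  process C: level=1
All levels: A:0, B:1, C:1, D:0
level(B) = 1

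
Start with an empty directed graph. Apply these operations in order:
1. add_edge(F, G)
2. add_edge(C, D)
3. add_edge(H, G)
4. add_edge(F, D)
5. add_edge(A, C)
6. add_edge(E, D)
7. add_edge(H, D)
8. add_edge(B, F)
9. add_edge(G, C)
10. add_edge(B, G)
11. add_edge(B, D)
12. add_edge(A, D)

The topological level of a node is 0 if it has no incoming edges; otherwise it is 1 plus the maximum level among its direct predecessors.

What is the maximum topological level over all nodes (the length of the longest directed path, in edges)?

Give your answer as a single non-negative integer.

Answer: 4

Derivation:
Op 1: add_edge(F, G). Edges now: 1
Op 2: add_edge(C, D). Edges now: 2
Op 3: add_edge(H, G). Edges now: 3
Op 4: add_edge(F, D). Edges now: 4
Op 5: add_edge(A, C). Edges now: 5
Op 6: add_edge(E, D). Edges now: 6
Op 7: add_edge(H, D). Edges now: 7
Op 8: add_edge(B, F). Edges now: 8
Op 9: add_edge(G, C). Edges now: 9
Op 10: add_edge(B, G). Edges now: 10
Op 11: add_edge(B, D). Edges now: 11
Op 12: add_edge(A, D). Edges now: 12
Compute levels (Kahn BFS):
  sources (in-degree 0): A, B, E, H
  process A: level=0
    A->C: in-degree(C)=1, level(C)>=1
    A->D: in-degree(D)=5, level(D)>=1
  process B: level=0
    B->D: in-degree(D)=4, level(D)>=1
    B->F: in-degree(F)=0, level(F)=1, enqueue
    B->G: in-degree(G)=2, level(G)>=1
  process E: level=0
    E->D: in-degree(D)=3, level(D)>=1
  process H: level=0
    H->D: in-degree(D)=2, level(D)>=1
    H->G: in-degree(G)=1, level(G)>=1
  process F: level=1
    F->D: in-degree(D)=1, level(D)>=2
    F->G: in-degree(G)=0, level(G)=2, enqueue
  process G: level=2
    G->C: in-degree(C)=0, level(C)=3, enqueue
  process C: level=3
    C->D: in-degree(D)=0, level(D)=4, enqueue
  process D: level=4
All levels: A:0, B:0, C:3, D:4, E:0, F:1, G:2, H:0
max level = 4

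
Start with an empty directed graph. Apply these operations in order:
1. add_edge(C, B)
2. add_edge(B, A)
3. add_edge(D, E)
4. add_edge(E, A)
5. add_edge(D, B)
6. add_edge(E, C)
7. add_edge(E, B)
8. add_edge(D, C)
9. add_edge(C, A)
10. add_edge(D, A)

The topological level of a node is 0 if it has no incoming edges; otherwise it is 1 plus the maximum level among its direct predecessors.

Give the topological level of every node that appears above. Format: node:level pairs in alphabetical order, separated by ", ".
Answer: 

Answer: A:4, B:3, C:2, D:0, E:1

Derivation:
Op 1: add_edge(C, B). Edges now: 1
Op 2: add_edge(B, A). Edges now: 2
Op 3: add_edge(D, E). Edges now: 3
Op 4: add_edge(E, A). Edges now: 4
Op 5: add_edge(D, B). Edges now: 5
Op 6: add_edge(E, C). Edges now: 6
Op 7: add_edge(E, B). Edges now: 7
Op 8: add_edge(D, C). Edges now: 8
Op 9: add_edge(C, A). Edges now: 9
Op 10: add_edge(D, A). Edges now: 10
Compute levels (Kahn BFS):
  sources (in-degree 0): D
  process D: level=0
    D->A: in-degree(A)=3, level(A)>=1
    D->B: in-degree(B)=2, level(B)>=1
    D->C: in-degree(C)=1, level(C)>=1
    D->E: in-degree(E)=0, level(E)=1, enqueue
  process E: level=1
    E->A: in-degree(A)=2, level(A)>=2
    E->B: in-degree(B)=1, level(B)>=2
    E->C: in-degree(C)=0, level(C)=2, enqueue
  process C: level=2
    C->A: in-degree(A)=1, level(A)>=3
    C->B: in-degree(B)=0, level(B)=3, enqueue
  process B: level=3
    B->A: in-degree(A)=0, level(A)=4, enqueue
  process A: level=4
All levels: A:4, B:3, C:2, D:0, E:1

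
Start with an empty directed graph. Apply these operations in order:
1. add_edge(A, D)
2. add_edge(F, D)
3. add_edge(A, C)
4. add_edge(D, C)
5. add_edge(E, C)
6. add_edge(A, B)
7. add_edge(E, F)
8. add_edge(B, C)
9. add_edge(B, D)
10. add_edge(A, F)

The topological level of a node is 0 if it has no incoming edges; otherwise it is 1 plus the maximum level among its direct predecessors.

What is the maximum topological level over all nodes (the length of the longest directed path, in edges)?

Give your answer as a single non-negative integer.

Op 1: add_edge(A, D). Edges now: 1
Op 2: add_edge(F, D). Edges now: 2
Op 3: add_edge(A, C). Edges now: 3
Op 4: add_edge(D, C). Edges now: 4
Op 5: add_edge(E, C). Edges now: 5
Op 6: add_edge(A, B). Edges now: 6
Op 7: add_edge(E, F). Edges now: 7
Op 8: add_edge(B, C). Edges now: 8
Op 9: add_edge(B, D). Edges now: 9
Op 10: add_edge(A, F). Edges now: 10
Compute levels (Kahn BFS):
  sources (in-degree 0): A, E
  process A: level=0
    A->B: in-degree(B)=0, level(B)=1, enqueue
    A->C: in-degree(C)=3, level(C)>=1
    A->D: in-degree(D)=2, level(D)>=1
    A->F: in-degree(F)=1, level(F)>=1
  process E: level=0
    E->C: in-degree(C)=2, level(C)>=1
    E->F: in-degree(F)=0, level(F)=1, enqueue
  process B: level=1
    B->C: in-degree(C)=1, level(C)>=2
    B->D: in-degree(D)=1, level(D)>=2
  process F: level=1
    F->D: in-degree(D)=0, level(D)=2, enqueue
  process D: level=2
    D->C: in-degree(C)=0, level(C)=3, enqueue
  process C: level=3
All levels: A:0, B:1, C:3, D:2, E:0, F:1
max level = 3

Answer: 3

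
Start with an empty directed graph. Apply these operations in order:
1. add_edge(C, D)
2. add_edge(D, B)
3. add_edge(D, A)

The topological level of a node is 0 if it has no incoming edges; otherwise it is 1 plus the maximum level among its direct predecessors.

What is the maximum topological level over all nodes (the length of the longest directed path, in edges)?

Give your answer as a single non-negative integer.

Answer: 2

Derivation:
Op 1: add_edge(C, D). Edges now: 1
Op 2: add_edge(D, B). Edges now: 2
Op 3: add_edge(D, A). Edges now: 3
Compute levels (Kahn BFS):
  sources (in-degree 0): C
  process C: level=0
    C->D: in-degree(D)=0, level(D)=1, enqueue
  process D: level=1
    D->A: in-degree(A)=0, level(A)=2, enqueue
    D->B: in-degree(B)=0, level(B)=2, enqueue
  process A: level=2
  process B: level=2
All levels: A:2, B:2, C:0, D:1
max level = 2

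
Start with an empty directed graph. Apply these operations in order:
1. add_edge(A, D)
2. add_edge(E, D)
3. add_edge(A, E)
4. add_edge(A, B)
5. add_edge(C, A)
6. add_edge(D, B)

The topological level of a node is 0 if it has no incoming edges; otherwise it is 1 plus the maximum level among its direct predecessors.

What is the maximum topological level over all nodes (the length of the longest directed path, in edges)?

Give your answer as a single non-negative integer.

Op 1: add_edge(A, D). Edges now: 1
Op 2: add_edge(E, D). Edges now: 2
Op 3: add_edge(A, E). Edges now: 3
Op 4: add_edge(A, B). Edges now: 4
Op 5: add_edge(C, A). Edges now: 5
Op 6: add_edge(D, B). Edges now: 6
Compute levels (Kahn BFS):
  sources (in-degree 0): C
  process C: level=0
    C->A: in-degree(A)=0, level(A)=1, enqueue
  process A: level=1
    A->B: in-degree(B)=1, level(B)>=2
    A->D: in-degree(D)=1, level(D)>=2
    A->E: in-degree(E)=0, level(E)=2, enqueue
  process E: level=2
    E->D: in-degree(D)=0, level(D)=3, enqueue
  process D: level=3
    D->B: in-degree(B)=0, level(B)=4, enqueue
  process B: level=4
All levels: A:1, B:4, C:0, D:3, E:2
max level = 4

Answer: 4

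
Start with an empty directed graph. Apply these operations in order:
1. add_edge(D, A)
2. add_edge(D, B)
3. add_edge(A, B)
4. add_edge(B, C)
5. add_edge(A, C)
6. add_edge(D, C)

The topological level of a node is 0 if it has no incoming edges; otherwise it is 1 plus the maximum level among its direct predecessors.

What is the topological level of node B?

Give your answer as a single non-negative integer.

Op 1: add_edge(D, A). Edges now: 1
Op 2: add_edge(D, B). Edges now: 2
Op 3: add_edge(A, B). Edges now: 3
Op 4: add_edge(B, C). Edges now: 4
Op 5: add_edge(A, C). Edges now: 5
Op 6: add_edge(D, C). Edges now: 6
Compute levels (Kahn BFS):
  sources (in-degree 0): D
  process D: level=0
    D->A: in-degree(A)=0, level(A)=1, enqueue
    D->B: in-degree(B)=1, level(B)>=1
    D->C: in-degree(C)=2, level(C)>=1
  process A: level=1
    A->B: in-degree(B)=0, level(B)=2, enqueue
    A->C: in-degree(C)=1, level(C)>=2
  process B: level=2
    B->C: in-degree(C)=0, level(C)=3, enqueue
  process C: level=3
All levels: A:1, B:2, C:3, D:0
level(B) = 2

Answer: 2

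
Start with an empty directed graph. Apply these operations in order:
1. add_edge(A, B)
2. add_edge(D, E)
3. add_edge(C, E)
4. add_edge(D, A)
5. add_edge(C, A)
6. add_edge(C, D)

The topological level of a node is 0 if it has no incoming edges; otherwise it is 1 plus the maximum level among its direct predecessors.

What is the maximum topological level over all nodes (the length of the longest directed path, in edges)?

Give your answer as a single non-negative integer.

Op 1: add_edge(A, B). Edges now: 1
Op 2: add_edge(D, E). Edges now: 2
Op 3: add_edge(C, E). Edges now: 3
Op 4: add_edge(D, A). Edges now: 4
Op 5: add_edge(C, A). Edges now: 5
Op 6: add_edge(C, D). Edges now: 6
Compute levels (Kahn BFS):
  sources (in-degree 0): C
  process C: level=0
    C->A: in-degree(A)=1, level(A)>=1
    C->D: in-degree(D)=0, level(D)=1, enqueue
    C->E: in-degree(E)=1, level(E)>=1
  process D: level=1
    D->A: in-degree(A)=0, level(A)=2, enqueue
    D->E: in-degree(E)=0, level(E)=2, enqueue
  process A: level=2
    A->B: in-degree(B)=0, level(B)=3, enqueue
  process E: level=2
  process B: level=3
All levels: A:2, B:3, C:0, D:1, E:2
max level = 3

Answer: 3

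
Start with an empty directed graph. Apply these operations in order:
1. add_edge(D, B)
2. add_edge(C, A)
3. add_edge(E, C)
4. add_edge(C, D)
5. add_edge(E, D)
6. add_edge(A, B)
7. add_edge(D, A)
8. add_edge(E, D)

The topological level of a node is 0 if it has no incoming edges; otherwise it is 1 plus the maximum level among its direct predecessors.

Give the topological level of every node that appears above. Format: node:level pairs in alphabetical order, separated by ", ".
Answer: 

Op 1: add_edge(D, B). Edges now: 1
Op 2: add_edge(C, A). Edges now: 2
Op 3: add_edge(E, C). Edges now: 3
Op 4: add_edge(C, D). Edges now: 4
Op 5: add_edge(E, D). Edges now: 5
Op 6: add_edge(A, B). Edges now: 6
Op 7: add_edge(D, A). Edges now: 7
Op 8: add_edge(E, D) (duplicate, no change). Edges now: 7
Compute levels (Kahn BFS):
  sources (in-degree 0): E
  process E: level=0
    E->C: in-degree(C)=0, level(C)=1, enqueue
    E->D: in-degree(D)=1, level(D)>=1
  process C: level=1
    C->A: in-degree(A)=1, level(A)>=2
    C->D: in-degree(D)=0, level(D)=2, enqueue
  process D: level=2
    D->A: in-degree(A)=0, level(A)=3, enqueue
    D->B: in-degree(B)=1, level(B)>=3
  process A: level=3
    A->B: in-degree(B)=0, level(B)=4, enqueue
  process B: level=4
All levels: A:3, B:4, C:1, D:2, E:0

Answer: A:3, B:4, C:1, D:2, E:0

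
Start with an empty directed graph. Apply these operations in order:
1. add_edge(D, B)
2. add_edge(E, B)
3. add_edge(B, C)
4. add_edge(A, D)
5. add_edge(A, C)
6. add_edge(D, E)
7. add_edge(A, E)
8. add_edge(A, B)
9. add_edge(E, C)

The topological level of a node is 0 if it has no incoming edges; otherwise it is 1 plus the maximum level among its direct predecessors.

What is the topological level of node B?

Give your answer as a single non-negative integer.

Op 1: add_edge(D, B). Edges now: 1
Op 2: add_edge(E, B). Edges now: 2
Op 3: add_edge(B, C). Edges now: 3
Op 4: add_edge(A, D). Edges now: 4
Op 5: add_edge(A, C). Edges now: 5
Op 6: add_edge(D, E). Edges now: 6
Op 7: add_edge(A, E). Edges now: 7
Op 8: add_edge(A, B). Edges now: 8
Op 9: add_edge(E, C). Edges now: 9
Compute levels (Kahn BFS):
  sources (in-degree 0): A
  process A: level=0
    A->B: in-degree(B)=2, level(B)>=1
    A->C: in-degree(C)=2, level(C)>=1
    A->D: in-degree(D)=0, level(D)=1, enqueue
    A->E: in-degree(E)=1, level(E)>=1
  process D: level=1
    D->B: in-degree(B)=1, level(B)>=2
    D->E: in-degree(E)=0, level(E)=2, enqueue
  process E: level=2
    E->B: in-degree(B)=0, level(B)=3, enqueue
    E->C: in-degree(C)=1, level(C)>=3
  process B: level=3
    B->C: in-degree(C)=0, level(C)=4, enqueue
  process C: level=4
All levels: A:0, B:3, C:4, D:1, E:2
level(B) = 3

Answer: 3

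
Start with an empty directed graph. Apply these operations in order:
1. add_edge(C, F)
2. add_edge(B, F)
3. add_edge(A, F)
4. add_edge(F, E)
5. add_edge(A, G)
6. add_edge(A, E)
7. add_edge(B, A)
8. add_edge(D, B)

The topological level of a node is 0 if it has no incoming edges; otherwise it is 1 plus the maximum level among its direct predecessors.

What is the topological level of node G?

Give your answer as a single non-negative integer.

Answer: 3

Derivation:
Op 1: add_edge(C, F). Edges now: 1
Op 2: add_edge(B, F). Edges now: 2
Op 3: add_edge(A, F). Edges now: 3
Op 4: add_edge(F, E). Edges now: 4
Op 5: add_edge(A, G). Edges now: 5
Op 6: add_edge(A, E). Edges now: 6
Op 7: add_edge(B, A). Edges now: 7
Op 8: add_edge(D, B). Edges now: 8
Compute levels (Kahn BFS):
  sources (in-degree 0): C, D
  process C: level=0
    C->F: in-degree(F)=2, level(F)>=1
  process D: level=0
    D->B: in-degree(B)=0, level(B)=1, enqueue
  process B: level=1
    B->A: in-degree(A)=0, level(A)=2, enqueue
    B->F: in-degree(F)=1, level(F)>=2
  process A: level=2
    A->E: in-degree(E)=1, level(E)>=3
    A->F: in-degree(F)=0, level(F)=3, enqueue
    A->G: in-degree(G)=0, level(G)=3, enqueue
  process F: level=3
    F->E: in-degree(E)=0, level(E)=4, enqueue
  process G: level=3
  process E: level=4
All levels: A:2, B:1, C:0, D:0, E:4, F:3, G:3
level(G) = 3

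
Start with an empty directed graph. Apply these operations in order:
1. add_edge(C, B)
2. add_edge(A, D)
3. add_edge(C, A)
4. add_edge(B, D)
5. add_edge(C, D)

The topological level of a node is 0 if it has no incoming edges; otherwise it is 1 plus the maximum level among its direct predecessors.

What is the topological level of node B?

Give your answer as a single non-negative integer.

Answer: 1

Derivation:
Op 1: add_edge(C, B). Edges now: 1
Op 2: add_edge(A, D). Edges now: 2
Op 3: add_edge(C, A). Edges now: 3
Op 4: add_edge(B, D). Edges now: 4
Op 5: add_edge(C, D). Edges now: 5
Compute levels (Kahn BFS):
  sources (in-degree 0): C
  process C: level=0
    C->A: in-degree(A)=0, level(A)=1, enqueue
    C->B: in-degree(B)=0, level(B)=1, enqueue
    C->D: in-degree(D)=2, level(D)>=1
  process A: level=1
    A->D: in-degree(D)=1, level(D)>=2
  process B: level=1
    B->D: in-degree(D)=0, level(D)=2, enqueue
  process D: level=2
All levels: A:1, B:1, C:0, D:2
level(B) = 1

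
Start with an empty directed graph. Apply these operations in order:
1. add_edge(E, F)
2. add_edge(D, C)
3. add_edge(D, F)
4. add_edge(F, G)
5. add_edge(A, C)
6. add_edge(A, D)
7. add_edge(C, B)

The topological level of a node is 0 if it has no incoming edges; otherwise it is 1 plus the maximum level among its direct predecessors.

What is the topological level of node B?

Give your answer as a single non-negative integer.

Op 1: add_edge(E, F). Edges now: 1
Op 2: add_edge(D, C). Edges now: 2
Op 3: add_edge(D, F). Edges now: 3
Op 4: add_edge(F, G). Edges now: 4
Op 5: add_edge(A, C). Edges now: 5
Op 6: add_edge(A, D). Edges now: 6
Op 7: add_edge(C, B). Edges now: 7
Compute levels (Kahn BFS):
  sources (in-degree 0): A, E
  process A: level=0
    A->C: in-degree(C)=1, level(C)>=1
    A->D: in-degree(D)=0, level(D)=1, enqueue
  process E: level=0
    E->F: in-degree(F)=1, level(F)>=1
  process D: level=1
    D->C: in-degree(C)=0, level(C)=2, enqueue
    D->F: in-degree(F)=0, level(F)=2, enqueue
  process C: level=2
    C->B: in-degree(B)=0, level(B)=3, enqueue
  process F: level=2
    F->G: in-degree(G)=0, level(G)=3, enqueue
  process B: level=3
  process G: level=3
All levels: A:0, B:3, C:2, D:1, E:0, F:2, G:3
level(B) = 3

Answer: 3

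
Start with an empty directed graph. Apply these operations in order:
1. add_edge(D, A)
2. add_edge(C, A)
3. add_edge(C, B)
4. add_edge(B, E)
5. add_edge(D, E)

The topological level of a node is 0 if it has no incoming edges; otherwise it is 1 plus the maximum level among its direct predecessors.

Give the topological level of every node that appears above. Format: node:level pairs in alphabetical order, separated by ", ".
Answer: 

Answer: A:1, B:1, C:0, D:0, E:2

Derivation:
Op 1: add_edge(D, A). Edges now: 1
Op 2: add_edge(C, A). Edges now: 2
Op 3: add_edge(C, B). Edges now: 3
Op 4: add_edge(B, E). Edges now: 4
Op 5: add_edge(D, E). Edges now: 5
Compute levels (Kahn BFS):
  sources (in-degree 0): C, D
  process C: level=0
    C->A: in-degree(A)=1, level(A)>=1
    C->B: in-degree(B)=0, level(B)=1, enqueue
  process D: level=0
    D->A: in-degree(A)=0, level(A)=1, enqueue
    D->E: in-degree(E)=1, level(E)>=1
  process B: level=1
    B->E: in-degree(E)=0, level(E)=2, enqueue
  process A: level=1
  process E: level=2
All levels: A:1, B:1, C:0, D:0, E:2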